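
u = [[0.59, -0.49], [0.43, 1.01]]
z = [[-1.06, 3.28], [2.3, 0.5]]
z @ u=[[0.78, 3.83], [1.57, -0.62]]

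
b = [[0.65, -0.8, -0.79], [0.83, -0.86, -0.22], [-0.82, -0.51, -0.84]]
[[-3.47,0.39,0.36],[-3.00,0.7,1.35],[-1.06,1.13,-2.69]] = b @ [[-1.33, -0.89, 2.06], [1.84, -1.84, 0.13], [1.44, 0.64, 1.11]]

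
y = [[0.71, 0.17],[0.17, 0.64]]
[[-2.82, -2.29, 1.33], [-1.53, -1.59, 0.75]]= y @ [[-3.63, -2.81, 1.7], [-1.43, -1.74, 0.72]]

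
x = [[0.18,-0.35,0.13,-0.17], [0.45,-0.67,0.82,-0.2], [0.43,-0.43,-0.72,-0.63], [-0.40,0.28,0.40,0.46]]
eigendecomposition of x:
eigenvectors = [[(0.33+0.15j), (0.33-0.15j), (0.21+0j), -0.47+0.00j], [0.83+0.00j, (0.83-0j), -0.44+0.00j, 0.25+0.00j], [0.07+0.39j, 0.07-0.39j, (-0.31+0j), 0.27+0.00j], [(-0.06-0.15j), -0.06+0.15j, 0.82+0.00j, (-0.8+0j)]]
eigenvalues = [(-0.41+0.51j), (-0.41-0.51j), (0.06+0j), 0j]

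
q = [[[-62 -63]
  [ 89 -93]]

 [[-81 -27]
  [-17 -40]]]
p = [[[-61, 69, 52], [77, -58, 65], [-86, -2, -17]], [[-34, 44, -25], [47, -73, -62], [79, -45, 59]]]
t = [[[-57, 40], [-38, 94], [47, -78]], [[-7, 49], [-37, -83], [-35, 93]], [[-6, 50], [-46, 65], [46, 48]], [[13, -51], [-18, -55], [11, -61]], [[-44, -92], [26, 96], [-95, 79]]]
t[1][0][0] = -7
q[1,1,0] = -17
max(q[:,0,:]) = -27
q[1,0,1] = -27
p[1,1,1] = -73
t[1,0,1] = 49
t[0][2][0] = 47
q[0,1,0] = 89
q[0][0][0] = -62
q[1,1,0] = -17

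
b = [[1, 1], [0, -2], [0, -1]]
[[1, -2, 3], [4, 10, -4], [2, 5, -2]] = b @[[3, 3, 1], [-2, -5, 2]]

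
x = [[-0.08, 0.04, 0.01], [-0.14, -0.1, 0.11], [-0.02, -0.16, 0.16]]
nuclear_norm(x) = 0.44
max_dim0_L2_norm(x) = 0.19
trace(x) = -0.02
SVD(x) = [[-0.04, 0.66, 0.75], [-0.66, 0.54, -0.52], [-0.75, -0.51, 0.42]] @ diag([0.2889807453816663, 0.13172246657652106, 0.023223277065347565]) @ [[0.38, 0.64, -0.67], [-0.90, 0.41, -0.12], [0.2, 0.65, 0.73]]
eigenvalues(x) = [(-0.05+0.09j), (-0.05-0.09j), (0.08+0j)]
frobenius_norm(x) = 0.32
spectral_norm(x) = 0.29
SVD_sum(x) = [[-0.0, -0.01, 0.01], [-0.07, -0.12, 0.13], [-0.08, -0.14, 0.14]] + [[-0.08,  0.04,  -0.01], [-0.06,  0.03,  -0.01], [0.06,  -0.03,  0.01]] + [[0.0, 0.01, 0.01],[-0.0, -0.01, -0.01],[0.0, 0.01, 0.01]]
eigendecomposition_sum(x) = [[-0.05+0.03j, (0.03+0.03j), (-0-0.02j)],[-0.08-0.07j, (-0.03+0.07j), (0.03-0.02j)],[(-0.04-0.07j), -0.04+0.04j, 0.02-0.01j]] + [[(-0.05-0.03j),  (0.03-0.03j),  (-0+0.02j)], [(-0.08+0.07j),  (-0.03-0.07j),  (0.03+0.02j)], [(-0.04+0.07j),  (-0.04-0.04j),  0.02+0.01j]] + [[(0.01+0j), -0.02+0.00j, (0.02-0j)], [(0.03+0j), -0.04+0.00j, 0.05-0.00j], [0.06+0.00j, -0.08+0.00j, (0.11-0j)]]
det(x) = 0.00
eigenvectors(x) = [[0.13-0.35j, 0.13+0.35j, (0.16+0j)], [(0.76+0j), 0.76-0.00j, (0.42+0j)], [(0.51+0.19j), 0.51-0.19j, (0.89+0j)]]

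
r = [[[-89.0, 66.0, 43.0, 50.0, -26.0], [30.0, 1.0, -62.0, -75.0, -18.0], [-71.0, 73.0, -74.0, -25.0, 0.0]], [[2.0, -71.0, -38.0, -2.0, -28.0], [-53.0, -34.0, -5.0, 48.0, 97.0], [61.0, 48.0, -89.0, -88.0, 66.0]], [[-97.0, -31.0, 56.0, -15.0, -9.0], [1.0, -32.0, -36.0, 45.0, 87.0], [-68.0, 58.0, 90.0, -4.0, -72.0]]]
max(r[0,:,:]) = 73.0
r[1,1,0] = -53.0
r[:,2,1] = [73.0, 48.0, 58.0]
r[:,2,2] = [-74.0, -89.0, 90.0]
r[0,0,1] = 66.0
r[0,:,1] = [66.0, 1.0, 73.0]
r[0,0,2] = 43.0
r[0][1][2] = -62.0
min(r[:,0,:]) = -97.0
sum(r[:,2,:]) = -95.0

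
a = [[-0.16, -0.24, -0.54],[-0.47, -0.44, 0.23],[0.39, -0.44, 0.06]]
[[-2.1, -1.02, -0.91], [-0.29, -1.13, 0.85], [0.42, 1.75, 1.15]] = a @ [[1.45, 3.57, 0.78], [0.75, -0.67, -1.62], [3.12, 1.12, 2.17]]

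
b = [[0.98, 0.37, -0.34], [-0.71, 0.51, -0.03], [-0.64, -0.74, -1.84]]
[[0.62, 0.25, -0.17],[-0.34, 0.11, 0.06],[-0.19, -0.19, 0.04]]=b @ [[0.55, 0.10, -0.13], [0.10, 0.35, -0.07], [-0.13, -0.07, 0.05]]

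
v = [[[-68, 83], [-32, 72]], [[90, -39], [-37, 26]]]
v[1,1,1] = 26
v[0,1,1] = 72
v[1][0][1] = -39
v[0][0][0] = -68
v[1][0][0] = 90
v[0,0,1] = 83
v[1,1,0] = -37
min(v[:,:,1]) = -39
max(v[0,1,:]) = 72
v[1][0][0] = 90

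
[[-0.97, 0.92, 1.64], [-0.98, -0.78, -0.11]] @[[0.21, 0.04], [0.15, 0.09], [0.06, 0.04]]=[[0.03, 0.11], [-0.33, -0.11]]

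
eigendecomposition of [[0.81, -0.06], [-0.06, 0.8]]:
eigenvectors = [[0.74, 0.68], [-0.68, 0.74]]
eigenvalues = [0.87, 0.74]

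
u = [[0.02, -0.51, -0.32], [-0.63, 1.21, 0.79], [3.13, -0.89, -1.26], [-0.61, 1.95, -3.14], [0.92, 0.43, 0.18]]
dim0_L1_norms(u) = [5.31, 4.99, 5.69]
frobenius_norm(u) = 5.49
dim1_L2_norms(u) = [0.6, 1.58, 3.49, 3.75, 1.03]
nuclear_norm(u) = 8.91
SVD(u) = [[0.06, 0.06, 0.37], [-0.23, -0.24, -0.69], [0.69, 0.62, -0.18], [0.68, -0.74, 0.01], [0.1, 0.12, -0.59]] @ diag([3.771007090859248, 3.729057654189411, 1.412846252223027]) @ [[0.53, 0.12, -0.84], [0.71, -0.60, 0.36], [-0.47, -0.79, -0.40]]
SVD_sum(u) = [[0.12,  0.03,  -0.18], [-0.45,  -0.1,  0.72], [1.37,  0.31,  -2.19], [1.34,  0.3,  -2.15], [0.20,  0.05,  -0.32]] + [[0.15,  -0.12,  0.07],  [-0.64,  0.54,  -0.32],  [1.64,  -1.39,  0.83],  [-1.95,  1.65,  -0.99],  [0.33,  -0.28,  0.17]] + [[-0.24,-0.41,-0.21], [0.46,0.77,0.39], [0.12,0.20,0.1], [-0.00,-0.01,-0.00], [0.39,0.66,0.34]]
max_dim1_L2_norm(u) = 3.75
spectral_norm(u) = 3.77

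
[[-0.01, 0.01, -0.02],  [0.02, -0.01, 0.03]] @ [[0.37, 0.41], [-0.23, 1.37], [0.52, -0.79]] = [[-0.02, 0.03], [0.03, -0.03]]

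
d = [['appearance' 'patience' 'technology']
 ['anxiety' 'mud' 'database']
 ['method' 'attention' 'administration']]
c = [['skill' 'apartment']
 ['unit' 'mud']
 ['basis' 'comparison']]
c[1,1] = 'mud'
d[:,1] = ['patience', 'mud', 'attention']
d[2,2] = 'administration'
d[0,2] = 'technology'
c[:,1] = ['apartment', 'mud', 'comparison']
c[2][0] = 'basis'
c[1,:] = ['unit', 'mud']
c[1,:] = ['unit', 'mud']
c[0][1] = 'apartment'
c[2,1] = 'comparison'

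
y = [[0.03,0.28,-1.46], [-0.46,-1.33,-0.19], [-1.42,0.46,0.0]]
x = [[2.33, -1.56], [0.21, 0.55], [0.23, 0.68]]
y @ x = [[-0.21, -0.89], [-1.39, -0.14], [-3.21, 2.47]]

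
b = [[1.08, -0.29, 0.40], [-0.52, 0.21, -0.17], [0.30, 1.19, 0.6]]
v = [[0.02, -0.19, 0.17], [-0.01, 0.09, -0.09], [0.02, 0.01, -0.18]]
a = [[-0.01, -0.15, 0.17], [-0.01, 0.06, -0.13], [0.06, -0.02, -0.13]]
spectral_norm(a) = 0.28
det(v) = 0.00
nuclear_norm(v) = 0.44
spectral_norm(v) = 0.32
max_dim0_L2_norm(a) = 0.25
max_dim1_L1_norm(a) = 0.33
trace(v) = -0.07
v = b @ a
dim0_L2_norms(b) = [1.24, 1.24, 0.74]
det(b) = 0.01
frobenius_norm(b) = 1.90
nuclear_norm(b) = 2.69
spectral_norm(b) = 1.42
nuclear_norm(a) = 0.42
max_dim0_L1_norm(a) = 0.43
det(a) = 0.00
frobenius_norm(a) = 0.30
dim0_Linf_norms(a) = [0.06, 0.15, 0.17]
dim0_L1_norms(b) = [1.9, 1.69, 1.17]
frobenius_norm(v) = 0.34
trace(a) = -0.08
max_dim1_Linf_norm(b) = 1.19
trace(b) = 1.89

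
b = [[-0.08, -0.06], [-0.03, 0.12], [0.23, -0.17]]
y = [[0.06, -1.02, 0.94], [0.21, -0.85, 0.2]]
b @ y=[[-0.02, 0.13, -0.09], [0.02, -0.07, -0.0], [-0.02, -0.09, 0.18]]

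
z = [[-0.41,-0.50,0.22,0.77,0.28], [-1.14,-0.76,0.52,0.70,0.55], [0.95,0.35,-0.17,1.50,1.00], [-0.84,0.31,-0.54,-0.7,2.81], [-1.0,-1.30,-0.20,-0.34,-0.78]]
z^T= [[-0.41, -1.14, 0.95, -0.84, -1.00],[-0.50, -0.76, 0.35, 0.31, -1.30],[0.22, 0.52, -0.17, -0.54, -0.20],[0.77, 0.70, 1.50, -0.70, -0.34],[0.28, 0.55, 1.0, 2.81, -0.78]]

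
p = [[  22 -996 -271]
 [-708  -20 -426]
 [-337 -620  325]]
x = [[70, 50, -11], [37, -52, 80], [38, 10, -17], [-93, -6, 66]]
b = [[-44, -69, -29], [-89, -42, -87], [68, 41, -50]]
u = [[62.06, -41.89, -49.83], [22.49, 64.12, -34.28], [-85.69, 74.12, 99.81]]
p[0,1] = -996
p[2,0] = -337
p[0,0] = 22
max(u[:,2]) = 99.81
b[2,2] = -50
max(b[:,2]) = -29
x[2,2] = -17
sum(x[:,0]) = 52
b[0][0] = -44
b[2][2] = -50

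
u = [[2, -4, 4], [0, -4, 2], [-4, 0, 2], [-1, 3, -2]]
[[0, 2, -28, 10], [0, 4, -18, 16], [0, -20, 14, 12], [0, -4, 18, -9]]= u @ [[0, 3, -4, -3], [0, -3, 4, -4], [0, -4, -1, 0]]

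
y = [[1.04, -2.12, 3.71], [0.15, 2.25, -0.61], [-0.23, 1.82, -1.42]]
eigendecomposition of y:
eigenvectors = [[(-0.92+0j), (-0.92-0j), -0.07+0.00j], [(0.16+0j), 0.16-0.00j, (0.87+0j)], [(0.35-0.02j), (0.35+0.02j), 0.48+0.00j]]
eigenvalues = [(-0.02+0.09j), (-0.02-0.09j), (1.9+0j)]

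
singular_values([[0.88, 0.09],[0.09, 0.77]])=[0.93, 0.72]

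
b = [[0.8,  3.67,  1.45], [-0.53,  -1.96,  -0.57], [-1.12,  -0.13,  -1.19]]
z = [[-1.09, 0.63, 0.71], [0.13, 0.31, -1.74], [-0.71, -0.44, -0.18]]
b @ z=[[-1.42, 1.00, -6.08], [0.73, -0.69, 3.14], [2.05, -0.22, -0.35]]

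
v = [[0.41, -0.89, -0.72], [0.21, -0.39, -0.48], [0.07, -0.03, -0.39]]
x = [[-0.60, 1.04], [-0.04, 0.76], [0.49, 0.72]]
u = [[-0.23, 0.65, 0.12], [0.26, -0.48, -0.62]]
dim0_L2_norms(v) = [0.47, 0.97, 0.95]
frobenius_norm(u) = 1.08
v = x @ u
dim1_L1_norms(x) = [1.64, 0.8, 1.21]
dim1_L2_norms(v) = [1.22, 0.65, 0.4]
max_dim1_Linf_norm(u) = 0.65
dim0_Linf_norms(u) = [0.26, 0.65, 0.62]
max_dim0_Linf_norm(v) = 0.89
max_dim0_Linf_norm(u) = 0.65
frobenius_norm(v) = 1.44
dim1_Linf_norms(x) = [1.04, 0.76, 0.72]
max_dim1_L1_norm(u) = 1.36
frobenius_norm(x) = 1.67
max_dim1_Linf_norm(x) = 1.04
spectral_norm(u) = 1.02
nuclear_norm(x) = 2.23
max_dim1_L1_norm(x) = 1.64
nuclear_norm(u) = 1.38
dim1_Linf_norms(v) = [0.89, 0.48, 0.39]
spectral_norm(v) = 1.41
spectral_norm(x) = 1.49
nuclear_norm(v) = 1.70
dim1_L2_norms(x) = [1.2, 0.76, 0.87]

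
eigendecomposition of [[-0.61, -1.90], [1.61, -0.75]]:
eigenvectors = [[(0.74+0j), 0.74-0.00j], [0.03-0.68j, (0.03+0.68j)]]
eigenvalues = [(-0.68+1.75j), (-0.68-1.75j)]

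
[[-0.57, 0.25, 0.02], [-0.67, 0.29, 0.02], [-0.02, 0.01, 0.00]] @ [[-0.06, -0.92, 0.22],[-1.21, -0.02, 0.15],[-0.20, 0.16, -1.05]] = [[-0.27, 0.52, -0.11], [-0.31, 0.61, -0.12], [-0.01, 0.02, -0.0]]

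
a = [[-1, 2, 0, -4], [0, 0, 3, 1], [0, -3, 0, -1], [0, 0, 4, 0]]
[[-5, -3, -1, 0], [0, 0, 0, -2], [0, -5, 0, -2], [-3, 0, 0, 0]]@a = [[5, -7, -9, 18], [0, 0, -8, 0], [0, 0, -23, -5], [3, -6, 0, 12]]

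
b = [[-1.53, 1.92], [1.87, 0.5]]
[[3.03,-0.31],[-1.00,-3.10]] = b @ [[-0.79,-1.33], [0.95,-1.22]]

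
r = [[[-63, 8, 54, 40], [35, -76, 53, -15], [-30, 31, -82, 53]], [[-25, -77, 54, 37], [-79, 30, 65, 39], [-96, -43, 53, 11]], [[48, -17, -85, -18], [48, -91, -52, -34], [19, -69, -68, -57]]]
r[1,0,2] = 54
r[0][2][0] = -30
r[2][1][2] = -52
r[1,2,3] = 11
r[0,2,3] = 53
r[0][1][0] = 35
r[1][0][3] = 37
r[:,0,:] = [[-63, 8, 54, 40], [-25, -77, 54, 37], [48, -17, -85, -18]]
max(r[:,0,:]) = 54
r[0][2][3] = 53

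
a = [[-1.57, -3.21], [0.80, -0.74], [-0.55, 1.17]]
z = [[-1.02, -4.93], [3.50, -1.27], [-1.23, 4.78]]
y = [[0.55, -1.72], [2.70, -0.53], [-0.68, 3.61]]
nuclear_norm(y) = 6.71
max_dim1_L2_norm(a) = 3.57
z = y + a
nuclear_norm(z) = 10.78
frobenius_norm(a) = 3.95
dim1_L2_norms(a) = [3.57, 1.09, 1.29]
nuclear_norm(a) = 5.10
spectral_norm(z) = 7.04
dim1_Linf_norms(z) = [4.93, 3.5, 4.78]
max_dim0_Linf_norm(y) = 3.61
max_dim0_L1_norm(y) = 5.86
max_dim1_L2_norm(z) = 5.03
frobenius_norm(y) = 4.93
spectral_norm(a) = 3.69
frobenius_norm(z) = 7.97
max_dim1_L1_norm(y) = 4.29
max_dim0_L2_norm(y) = 4.03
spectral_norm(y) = 4.30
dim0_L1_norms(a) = [2.92, 5.12]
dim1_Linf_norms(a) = [3.21, 0.8, 1.17]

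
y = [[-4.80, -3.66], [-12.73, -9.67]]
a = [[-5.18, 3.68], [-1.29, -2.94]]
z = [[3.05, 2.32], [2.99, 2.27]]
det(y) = -0.18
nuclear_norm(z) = 5.37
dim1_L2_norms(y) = [6.04, 15.99]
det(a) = 19.98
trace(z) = 5.32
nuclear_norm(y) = 17.10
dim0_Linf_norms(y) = [12.73, 9.67]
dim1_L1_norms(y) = [8.46, 22.4]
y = a @ z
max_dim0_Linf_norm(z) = 3.05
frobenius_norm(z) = 5.36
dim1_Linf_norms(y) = [4.8, 12.73]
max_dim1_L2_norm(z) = 3.83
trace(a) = -8.12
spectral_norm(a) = 6.40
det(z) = -0.01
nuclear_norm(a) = 9.52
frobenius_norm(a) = 7.12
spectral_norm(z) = 5.36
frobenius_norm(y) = 17.09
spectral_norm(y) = 17.09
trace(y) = -14.47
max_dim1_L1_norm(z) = 5.37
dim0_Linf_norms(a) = [5.18, 3.68]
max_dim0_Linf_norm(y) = 12.73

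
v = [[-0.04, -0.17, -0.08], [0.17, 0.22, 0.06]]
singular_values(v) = [0.34, 0.07]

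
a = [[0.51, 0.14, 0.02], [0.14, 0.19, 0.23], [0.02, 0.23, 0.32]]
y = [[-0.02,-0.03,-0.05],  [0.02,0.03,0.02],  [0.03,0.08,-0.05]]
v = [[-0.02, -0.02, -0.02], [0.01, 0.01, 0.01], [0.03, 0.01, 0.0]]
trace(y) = -0.04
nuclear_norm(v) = 0.06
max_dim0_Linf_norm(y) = 0.08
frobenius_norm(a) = 0.74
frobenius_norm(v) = 0.05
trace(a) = 1.02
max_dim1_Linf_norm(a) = 0.51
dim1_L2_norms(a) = [0.53, 0.33, 0.39]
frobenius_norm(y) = 0.12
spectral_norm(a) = 0.61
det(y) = -0.00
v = y @ a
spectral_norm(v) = 0.05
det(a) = -0.00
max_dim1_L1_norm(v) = 0.06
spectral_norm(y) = 0.10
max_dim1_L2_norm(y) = 0.1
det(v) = -0.00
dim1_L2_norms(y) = [0.06, 0.04, 0.1]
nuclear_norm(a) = 1.03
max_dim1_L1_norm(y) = 0.16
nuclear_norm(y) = 0.17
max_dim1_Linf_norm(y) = 0.08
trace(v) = -0.01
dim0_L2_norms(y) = [0.04, 0.09, 0.07]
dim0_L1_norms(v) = [0.06, 0.04, 0.03]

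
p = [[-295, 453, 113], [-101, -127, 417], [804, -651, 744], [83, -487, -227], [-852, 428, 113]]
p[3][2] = -227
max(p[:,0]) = 804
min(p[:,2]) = -227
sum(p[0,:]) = 271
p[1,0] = -101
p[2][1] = -651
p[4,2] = 113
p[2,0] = 804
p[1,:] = [-101, -127, 417]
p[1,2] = 417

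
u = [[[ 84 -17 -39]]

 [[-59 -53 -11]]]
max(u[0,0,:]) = 84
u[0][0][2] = -39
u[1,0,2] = -11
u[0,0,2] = -39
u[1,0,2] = -11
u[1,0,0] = -59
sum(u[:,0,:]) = -95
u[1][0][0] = -59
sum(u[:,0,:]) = -95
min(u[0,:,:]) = -39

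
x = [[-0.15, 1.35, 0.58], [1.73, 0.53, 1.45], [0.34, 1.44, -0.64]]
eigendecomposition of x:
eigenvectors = [[-0.49, -0.66, 0.28], [-0.77, 0.03, -0.64], [-0.41, 0.75, 0.71]]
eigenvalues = [2.43, -0.88, -1.81]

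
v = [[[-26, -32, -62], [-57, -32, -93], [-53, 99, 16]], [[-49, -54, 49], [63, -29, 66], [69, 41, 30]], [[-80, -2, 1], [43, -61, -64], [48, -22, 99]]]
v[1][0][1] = -54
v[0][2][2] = 16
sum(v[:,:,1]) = -92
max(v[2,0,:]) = 1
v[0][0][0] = -26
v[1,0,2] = 49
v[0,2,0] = -53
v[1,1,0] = 63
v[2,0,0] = -80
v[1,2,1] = 41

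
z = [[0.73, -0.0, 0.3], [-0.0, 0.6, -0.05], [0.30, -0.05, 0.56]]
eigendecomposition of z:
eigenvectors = [[-0.79, 0.59, 0.15],  [0.08, -0.15, 0.99],  [-0.61, -0.79, -0.07]]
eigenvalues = [0.96, 0.33, 0.6]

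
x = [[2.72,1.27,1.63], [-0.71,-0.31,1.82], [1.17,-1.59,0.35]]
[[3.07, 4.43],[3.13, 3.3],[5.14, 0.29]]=x @ [[1.04,0.24], [-2.08,0.43], [1.77,1.98]]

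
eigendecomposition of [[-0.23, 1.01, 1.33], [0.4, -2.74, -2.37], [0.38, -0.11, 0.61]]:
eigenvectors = [[-0.49, -0.84, 0.36],  [0.44, -0.44, -0.93],  [-0.75, 0.33, -0.07]]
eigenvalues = [0.92, -0.22, -3.06]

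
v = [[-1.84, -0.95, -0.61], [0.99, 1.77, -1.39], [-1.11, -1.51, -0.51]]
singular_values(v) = [3.34, 1.72, 0.57]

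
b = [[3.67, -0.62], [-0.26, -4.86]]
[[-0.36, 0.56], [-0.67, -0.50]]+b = [[3.31, -0.06], [-0.93, -5.36]]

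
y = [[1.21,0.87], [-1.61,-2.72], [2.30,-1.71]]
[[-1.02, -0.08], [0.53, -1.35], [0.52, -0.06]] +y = [[0.19, 0.79], [-1.08, -4.07], [2.82, -1.77]]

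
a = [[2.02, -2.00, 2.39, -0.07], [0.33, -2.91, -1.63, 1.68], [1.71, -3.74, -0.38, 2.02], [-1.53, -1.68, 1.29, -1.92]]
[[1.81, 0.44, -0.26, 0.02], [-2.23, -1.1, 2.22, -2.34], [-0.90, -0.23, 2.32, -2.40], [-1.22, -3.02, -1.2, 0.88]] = a @ [[0.55, 0.40, -0.2, -0.36], [0.54, 0.71, -0.21, 0.37], [0.75, 0.47, -0.09, 0.62], [0.23, 0.95, 0.91, -0.08]]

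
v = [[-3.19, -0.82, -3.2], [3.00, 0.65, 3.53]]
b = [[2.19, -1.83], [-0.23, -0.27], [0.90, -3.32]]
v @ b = [[-9.68, 16.68], [9.6, -17.39]]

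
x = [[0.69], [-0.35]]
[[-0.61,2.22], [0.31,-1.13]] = x @ [[-0.89, 3.22]]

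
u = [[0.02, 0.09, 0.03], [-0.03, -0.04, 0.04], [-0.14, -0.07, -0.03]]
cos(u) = [[1.0, 0.00, -0.00], [0.00, 1.0, 0.00], [-0.0, 0.00, 1.0]]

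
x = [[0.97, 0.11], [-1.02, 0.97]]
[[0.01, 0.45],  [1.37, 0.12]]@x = [[-0.45,0.44], [1.21,0.27]]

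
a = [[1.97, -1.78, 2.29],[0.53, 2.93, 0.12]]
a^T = [[1.97, 0.53], [-1.78, 2.93], [2.29, 0.12]]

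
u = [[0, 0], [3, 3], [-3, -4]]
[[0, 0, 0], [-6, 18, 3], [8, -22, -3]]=u @ [[0, 2, 1], [-2, 4, 0]]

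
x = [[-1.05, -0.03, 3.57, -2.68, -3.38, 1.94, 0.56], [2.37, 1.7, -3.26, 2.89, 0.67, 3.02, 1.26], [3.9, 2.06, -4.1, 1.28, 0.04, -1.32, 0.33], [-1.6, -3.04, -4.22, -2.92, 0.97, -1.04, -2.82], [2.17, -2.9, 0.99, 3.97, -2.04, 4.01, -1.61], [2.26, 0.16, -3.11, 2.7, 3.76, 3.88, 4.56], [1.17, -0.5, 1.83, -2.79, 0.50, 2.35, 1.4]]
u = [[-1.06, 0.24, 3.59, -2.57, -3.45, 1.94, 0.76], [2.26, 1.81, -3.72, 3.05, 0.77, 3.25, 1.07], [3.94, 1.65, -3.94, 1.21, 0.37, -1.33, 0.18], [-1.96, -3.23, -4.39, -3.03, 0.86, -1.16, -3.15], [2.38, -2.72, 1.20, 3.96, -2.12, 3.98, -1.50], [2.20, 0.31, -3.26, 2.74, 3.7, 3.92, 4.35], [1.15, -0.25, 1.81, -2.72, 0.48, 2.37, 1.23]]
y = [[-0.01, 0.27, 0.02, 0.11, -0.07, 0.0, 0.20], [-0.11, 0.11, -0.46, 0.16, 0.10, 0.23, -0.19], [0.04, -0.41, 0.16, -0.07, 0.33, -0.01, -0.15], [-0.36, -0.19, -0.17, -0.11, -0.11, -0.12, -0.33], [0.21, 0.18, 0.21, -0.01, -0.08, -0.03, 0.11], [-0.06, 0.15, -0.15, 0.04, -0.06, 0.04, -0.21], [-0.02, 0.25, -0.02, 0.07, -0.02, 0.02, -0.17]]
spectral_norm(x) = 11.62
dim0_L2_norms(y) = [0.44, 0.64, 0.58, 0.25, 0.38, 0.27, 0.54]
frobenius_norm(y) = 1.23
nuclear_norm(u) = 40.51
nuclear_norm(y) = 2.43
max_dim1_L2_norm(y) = 0.6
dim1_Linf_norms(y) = [0.27, 0.46, 0.41, 0.36, 0.21, 0.21, 0.25]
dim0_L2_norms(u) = [6.12, 4.9, 8.77, 7.56, 5.64, 7.37, 5.86]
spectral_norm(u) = 11.77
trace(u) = -3.19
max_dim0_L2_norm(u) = 8.77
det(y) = -0.00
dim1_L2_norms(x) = [6.04, 6.22, 6.31, 6.94, 7.26, 8.49, 4.53]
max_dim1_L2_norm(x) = 8.49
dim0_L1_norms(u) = [14.95, 10.21, 21.91, 19.28, 11.75, 17.95, 12.24]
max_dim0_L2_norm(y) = 0.64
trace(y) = -0.06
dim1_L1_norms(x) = [13.21, 15.17, 13.03, 16.61, 17.69, 20.43, 10.54]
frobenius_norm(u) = 17.77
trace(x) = -3.13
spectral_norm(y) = 0.80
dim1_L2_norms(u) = [6.08, 6.62, 6.1, 7.4, 7.26, 8.43, 4.41]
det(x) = 37595.78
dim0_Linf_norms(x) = [3.9, 3.04, 4.22, 3.97, 3.76, 4.01, 4.56]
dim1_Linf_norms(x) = [3.57, 3.26, 4.1, 4.22, 4.01, 4.56, 2.79]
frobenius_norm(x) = 17.56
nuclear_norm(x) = 39.93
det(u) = 46998.01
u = x + y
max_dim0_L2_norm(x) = 8.48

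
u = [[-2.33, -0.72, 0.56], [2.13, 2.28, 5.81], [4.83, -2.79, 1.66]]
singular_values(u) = [7.37, 5.04, 1.99]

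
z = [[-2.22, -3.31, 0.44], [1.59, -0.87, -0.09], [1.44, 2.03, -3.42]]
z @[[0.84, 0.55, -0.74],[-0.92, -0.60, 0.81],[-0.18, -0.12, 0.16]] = [[1.1, 0.71, -0.97], [2.15, 1.41, -1.90], [-0.04, -0.02, 0.03]]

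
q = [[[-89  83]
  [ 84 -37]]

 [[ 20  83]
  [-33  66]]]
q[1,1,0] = -33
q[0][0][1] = 83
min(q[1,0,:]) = 20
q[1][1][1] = 66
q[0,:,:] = [[-89, 83], [84, -37]]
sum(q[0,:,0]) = -5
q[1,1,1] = 66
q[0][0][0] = -89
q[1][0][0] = 20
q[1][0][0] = 20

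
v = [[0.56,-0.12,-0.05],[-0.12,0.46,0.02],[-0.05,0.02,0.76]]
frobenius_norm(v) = 1.07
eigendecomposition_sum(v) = [[0.12, 0.18, 0.01], [0.18, 0.26, 0.01], [0.01, 0.01, 0.00]] + [[0.37, -0.25, 0.17], [-0.25, 0.18, -0.12], [0.17, -0.12, 0.08]] + [[0.07, -0.04, -0.22],[-0.04, 0.02, 0.13],[-0.22, 0.13, 0.68]]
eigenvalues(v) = [0.38, 0.62, 0.78]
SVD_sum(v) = [[0.07, -0.04, -0.22],[-0.04, 0.02, 0.13],[-0.22, 0.13, 0.68]] + [[0.37, -0.25, 0.17], [-0.25, 0.18, -0.12], [0.17, -0.12, 0.08]] + [[0.12,  0.18,  0.01], [0.18,  0.26,  0.01], [0.01,  0.01,  0.00]]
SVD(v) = [[-0.31, 0.77, 0.56],[0.17, -0.53, 0.83],[0.94, 0.35, 0.03]] @ diag([0.7801250585265802, 0.6202078822385884, 0.3796670592348313]) @ [[-0.31, 0.17, 0.94], [0.77, -0.53, 0.35], [0.56, 0.83, 0.03]]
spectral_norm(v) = 0.78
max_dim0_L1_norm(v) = 0.83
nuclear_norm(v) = 1.78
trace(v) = 1.78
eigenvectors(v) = [[0.56,0.77,-0.31],[0.83,-0.53,0.17],[0.03,0.35,0.94]]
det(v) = 0.18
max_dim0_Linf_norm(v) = 0.76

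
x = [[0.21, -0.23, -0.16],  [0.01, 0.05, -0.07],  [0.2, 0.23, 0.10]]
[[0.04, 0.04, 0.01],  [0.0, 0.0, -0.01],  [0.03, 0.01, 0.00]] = x@[[0.17,  0.12,  0.05], [-0.00,  -0.05,  -0.09], [-0.03,  -0.04,  0.15]]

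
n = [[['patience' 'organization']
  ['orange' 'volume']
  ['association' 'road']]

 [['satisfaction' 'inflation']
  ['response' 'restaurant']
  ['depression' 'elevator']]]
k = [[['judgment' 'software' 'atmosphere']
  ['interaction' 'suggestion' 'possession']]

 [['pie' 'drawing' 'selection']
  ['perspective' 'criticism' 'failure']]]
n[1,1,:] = ['response', 'restaurant']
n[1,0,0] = 'satisfaction'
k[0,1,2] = 'possession'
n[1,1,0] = 'response'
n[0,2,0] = 'association'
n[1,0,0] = 'satisfaction'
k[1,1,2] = 'failure'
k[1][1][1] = 'criticism'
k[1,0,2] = 'selection'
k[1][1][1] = 'criticism'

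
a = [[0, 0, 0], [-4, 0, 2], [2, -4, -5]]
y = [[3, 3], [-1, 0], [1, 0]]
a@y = [[0, 0], [-10, -12], [5, 6]]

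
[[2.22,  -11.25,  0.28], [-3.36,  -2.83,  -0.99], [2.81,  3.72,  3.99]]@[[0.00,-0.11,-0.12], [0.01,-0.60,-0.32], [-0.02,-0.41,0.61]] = [[-0.12, 6.39, 3.50], [-0.01, 2.47, 0.7], [-0.04, -4.18, 0.91]]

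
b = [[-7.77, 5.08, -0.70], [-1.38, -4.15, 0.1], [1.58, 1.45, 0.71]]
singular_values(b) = [9.4, 4.7, 0.6]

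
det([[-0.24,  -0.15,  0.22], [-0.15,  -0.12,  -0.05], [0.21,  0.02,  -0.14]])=0.005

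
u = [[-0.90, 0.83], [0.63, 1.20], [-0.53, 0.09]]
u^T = [[-0.90, 0.63, -0.53], [0.83, 1.20, 0.09]]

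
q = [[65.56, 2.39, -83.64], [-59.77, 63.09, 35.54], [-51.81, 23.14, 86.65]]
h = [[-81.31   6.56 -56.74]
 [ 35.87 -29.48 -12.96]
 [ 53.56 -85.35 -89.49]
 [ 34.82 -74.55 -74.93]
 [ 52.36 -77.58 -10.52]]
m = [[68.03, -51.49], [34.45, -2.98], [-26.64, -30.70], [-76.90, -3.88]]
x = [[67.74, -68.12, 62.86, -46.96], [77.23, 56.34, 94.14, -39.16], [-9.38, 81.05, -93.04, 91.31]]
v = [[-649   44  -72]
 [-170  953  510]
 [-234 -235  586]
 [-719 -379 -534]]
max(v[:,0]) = -170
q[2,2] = 86.65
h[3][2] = -74.93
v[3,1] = -379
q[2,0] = -51.81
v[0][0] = -649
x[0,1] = -68.12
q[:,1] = [2.39, 63.09, 23.14]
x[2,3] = 91.31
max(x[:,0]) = 77.23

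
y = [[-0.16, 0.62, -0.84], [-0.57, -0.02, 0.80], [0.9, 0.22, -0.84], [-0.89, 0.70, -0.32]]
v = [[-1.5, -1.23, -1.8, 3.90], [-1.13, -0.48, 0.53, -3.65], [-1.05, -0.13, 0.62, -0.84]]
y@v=[[0.42, 0.01, 0.1, -2.18], [0.04, 0.61, 1.51, -2.82], [-0.72, -1.10, -2.02, 3.41], [0.88, 0.8, 1.77, -5.76]]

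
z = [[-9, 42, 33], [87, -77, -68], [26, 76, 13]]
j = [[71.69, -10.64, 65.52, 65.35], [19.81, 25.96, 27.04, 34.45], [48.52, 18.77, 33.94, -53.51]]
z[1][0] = 87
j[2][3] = -53.51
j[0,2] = 65.52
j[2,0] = 48.52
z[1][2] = -68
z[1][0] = 87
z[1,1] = -77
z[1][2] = -68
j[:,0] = [71.69, 19.81, 48.52]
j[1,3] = 34.45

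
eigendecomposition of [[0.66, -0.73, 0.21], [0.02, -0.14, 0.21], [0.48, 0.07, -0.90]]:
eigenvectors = [[0.21, -0.95, -0.63], [0.22, -0.10, -0.68], [-0.95, -0.30, -0.39]]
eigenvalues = [-1.02, 0.65, -0.0]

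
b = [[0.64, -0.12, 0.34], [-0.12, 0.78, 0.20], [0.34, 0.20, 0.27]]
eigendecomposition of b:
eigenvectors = [[-0.49, -0.84, -0.25], [-0.29, -0.12, 0.95], [0.82, -0.54, 0.18]]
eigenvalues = [-0.0, 0.84, 0.85]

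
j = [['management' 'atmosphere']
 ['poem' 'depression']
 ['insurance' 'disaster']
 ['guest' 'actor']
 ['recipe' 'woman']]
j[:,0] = ['management', 'poem', 'insurance', 'guest', 'recipe']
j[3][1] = 'actor'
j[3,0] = 'guest'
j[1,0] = 'poem'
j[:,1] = ['atmosphere', 'depression', 'disaster', 'actor', 'woman']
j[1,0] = 'poem'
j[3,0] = 'guest'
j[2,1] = 'disaster'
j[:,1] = ['atmosphere', 'depression', 'disaster', 'actor', 'woman']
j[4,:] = ['recipe', 'woman']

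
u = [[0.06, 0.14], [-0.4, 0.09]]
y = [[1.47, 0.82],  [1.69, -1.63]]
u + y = [[1.53, 0.96], [1.29, -1.54]]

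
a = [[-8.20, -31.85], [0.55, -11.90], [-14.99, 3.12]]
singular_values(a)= [34.82, 15.66]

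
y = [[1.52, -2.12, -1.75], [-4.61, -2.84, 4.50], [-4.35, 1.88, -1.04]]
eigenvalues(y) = [5.51, -2.97, -4.9]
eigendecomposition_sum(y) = [[2.88, -1.07, -1.51], [-3.11, 1.15, 1.62], [-2.81, 1.04, 1.47]] + [[-1.49,0.14,-1.69], [-1.94,0.19,-2.2], [-1.47,0.14,-1.67]] + [[0.12, -1.19, 1.45], [0.43, -4.18, 5.07], [-0.07, 0.69, -0.84]]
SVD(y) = [[-0.24, -0.32, 0.92], [0.91, -0.41, 0.1], [0.35, 0.85, 0.39]] @ diag([7.468528070699589, 4.686046714497515, 2.288133441633009]) @ [[-0.81, -0.19, 0.55], [-0.49, 0.74, -0.47], [-0.32, -0.65, -0.69]]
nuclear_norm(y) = 14.44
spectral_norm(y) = 7.47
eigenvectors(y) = [[-0.57, 0.52, -0.27],[0.61, 0.68, -0.95],[0.55, 0.52, 0.16]]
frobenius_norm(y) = 9.11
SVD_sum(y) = [[1.46, 0.34, -1.00], [-5.49, -1.28, 3.75], [-2.11, -0.49, 1.44]] + [[0.73, -1.10, 0.69], [0.95, -1.42, 0.90], [-1.96, 2.95, -1.87]] + [[-0.67, -1.36, -1.45], [-0.07, -0.14, -0.15], [-0.28, -0.58, -0.61]]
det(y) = 80.08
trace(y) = -2.36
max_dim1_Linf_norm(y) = 4.61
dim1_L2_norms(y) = [3.14, 7.04, 4.85]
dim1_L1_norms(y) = [5.39, 11.95, 7.27]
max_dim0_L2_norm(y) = 6.52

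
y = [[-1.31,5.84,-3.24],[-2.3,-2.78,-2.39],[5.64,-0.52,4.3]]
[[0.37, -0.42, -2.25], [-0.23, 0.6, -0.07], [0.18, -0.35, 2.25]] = y @ [[0.06, 0.01, 0.35], [0.06, -0.13, -0.29], [-0.03, -0.11, 0.03]]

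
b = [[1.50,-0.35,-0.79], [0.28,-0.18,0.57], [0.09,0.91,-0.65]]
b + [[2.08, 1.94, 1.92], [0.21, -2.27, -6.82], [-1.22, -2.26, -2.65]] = [[3.58, 1.59, 1.13], [0.49, -2.45, -6.25], [-1.13, -1.35, -3.30]]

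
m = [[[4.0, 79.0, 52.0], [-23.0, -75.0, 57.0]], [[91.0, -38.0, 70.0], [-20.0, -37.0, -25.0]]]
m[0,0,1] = 79.0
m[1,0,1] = -38.0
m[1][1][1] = -37.0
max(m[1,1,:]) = -20.0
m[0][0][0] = 4.0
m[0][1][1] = -75.0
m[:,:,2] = [[52.0, 57.0], [70.0, -25.0]]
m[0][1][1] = -75.0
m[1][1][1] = -37.0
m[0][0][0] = 4.0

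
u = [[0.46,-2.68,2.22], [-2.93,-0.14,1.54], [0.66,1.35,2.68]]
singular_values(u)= [3.99, 3.02, 2.78]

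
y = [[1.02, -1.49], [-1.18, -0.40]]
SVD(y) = [[-0.95,0.30], [0.3,0.95]] @ diag([1.8586503898251594, 1.1654693168002246]) @ [[-0.72, 0.7],[-0.7, -0.72]]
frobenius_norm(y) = 2.19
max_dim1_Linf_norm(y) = 1.49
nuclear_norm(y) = 3.02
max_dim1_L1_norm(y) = 2.51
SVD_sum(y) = [[1.27, -1.24], [-0.40, 0.39]] + [[-0.25,  -0.25], [-0.78,  -0.79]]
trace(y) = 0.62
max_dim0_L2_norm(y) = 1.56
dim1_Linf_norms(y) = [1.49, 1.18]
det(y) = -2.17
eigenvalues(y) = [1.81, -1.19]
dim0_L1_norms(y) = [2.2, 1.89]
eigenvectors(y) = [[0.88, 0.56], [-0.47, 0.83]]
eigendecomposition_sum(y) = [[1.34,-0.9], [-0.71,0.48]] + [[-0.32, -0.59], [-0.47, -0.88]]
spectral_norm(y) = 1.86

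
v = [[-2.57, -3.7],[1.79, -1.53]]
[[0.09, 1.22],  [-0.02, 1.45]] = v @ [[-0.02, 0.33], [-0.01, -0.56]]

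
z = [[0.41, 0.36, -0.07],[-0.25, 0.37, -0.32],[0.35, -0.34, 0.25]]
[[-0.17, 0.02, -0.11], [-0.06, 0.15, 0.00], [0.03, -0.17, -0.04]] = z @[[-0.17, -0.22, -0.24],[-0.29, 0.32, -0.00],[-0.03, 0.07, 0.18]]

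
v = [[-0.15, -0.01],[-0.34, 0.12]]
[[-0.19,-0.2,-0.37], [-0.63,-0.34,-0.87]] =v @ [[1.37, 1.28, 2.50], [-1.39, 0.77, -0.14]]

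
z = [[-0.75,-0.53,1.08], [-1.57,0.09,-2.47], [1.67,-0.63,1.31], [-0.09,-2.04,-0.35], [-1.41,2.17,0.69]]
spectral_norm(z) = 3.75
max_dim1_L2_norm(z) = 2.93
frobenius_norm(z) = 5.19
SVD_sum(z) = [[0.25,-0.17,0.21],[-1.69,1.18,-1.46],[1.45,-1.01,1.26],[0.46,-0.32,0.4],[-1.04,0.72,-0.9]] + [[-0.01, 0.23, 0.19], [0.03, -1.14, -0.95], [-0.01, 0.25, 0.21], [0.04, -1.37, -1.15], [-0.04, 1.64, 1.37]] + [[-0.99, -0.59, 0.67], [0.09, 0.05, -0.06], [0.22, 0.13, -0.15], [-0.59, -0.35, 0.4], [-0.32, -0.19, 0.22]]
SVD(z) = [[0.10, -0.09, -0.81], [-0.67, 0.47, 0.07], [0.58, -0.1, 0.18], [0.18, 0.56, -0.48], [-0.41, -0.67, -0.27]] @ diag([3.7546415898582106, 3.1858976225474276, 1.6442697073028087]) @ [[0.67, -0.47, 0.58], [0.02, -0.77, -0.64], [0.74, 0.44, -0.50]]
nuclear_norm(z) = 8.58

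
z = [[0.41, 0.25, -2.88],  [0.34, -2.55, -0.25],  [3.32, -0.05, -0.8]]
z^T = [[0.41,  0.34,  3.32], [0.25,  -2.55,  -0.05], [-2.88,  -0.25,  -0.80]]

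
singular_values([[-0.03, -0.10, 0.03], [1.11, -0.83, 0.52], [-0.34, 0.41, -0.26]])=[1.59, 0.16, 0.02]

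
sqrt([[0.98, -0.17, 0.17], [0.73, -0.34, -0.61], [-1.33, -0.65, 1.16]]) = [[1.03-0.01j, (-0.09+0.04j), (0.07+0.02j)], [0.37-0.10j, (0.14+0.65j), -0.38+0.24j], [(-0.58-0.04j), -0.42+0.28j, 1.06+0.10j]]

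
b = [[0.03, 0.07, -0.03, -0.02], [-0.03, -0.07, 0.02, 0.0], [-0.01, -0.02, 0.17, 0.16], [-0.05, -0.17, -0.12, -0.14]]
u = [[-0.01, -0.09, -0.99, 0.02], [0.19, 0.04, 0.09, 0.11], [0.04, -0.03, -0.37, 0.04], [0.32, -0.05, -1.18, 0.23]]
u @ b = [[0.01, 0.02, -0.17, -0.16], [-0.00, -0.01, -0.00, -0.0], [0.0, 0.01, -0.07, -0.07], [0.01, 0.01, -0.24, -0.23]]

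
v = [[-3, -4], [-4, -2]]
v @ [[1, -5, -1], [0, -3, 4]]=[[-3, 27, -13], [-4, 26, -4]]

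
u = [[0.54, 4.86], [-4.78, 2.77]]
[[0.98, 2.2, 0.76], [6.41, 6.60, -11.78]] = u@[[-1.15, -1.05, 2.4], [0.33, 0.57, -0.11]]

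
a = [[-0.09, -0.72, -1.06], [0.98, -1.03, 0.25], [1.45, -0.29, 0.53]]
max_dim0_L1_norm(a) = 2.52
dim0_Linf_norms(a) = [1.45, 1.03, 1.06]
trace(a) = -0.59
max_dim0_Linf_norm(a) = 1.45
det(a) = -1.13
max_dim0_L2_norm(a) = 1.75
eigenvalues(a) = [(0.01+1.35j), (0.01-1.35j), (-0.62+0j)]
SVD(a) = [[-0.04, -0.92, 0.38],[0.66, -0.31, -0.68],[0.75, 0.22, 0.63]] @ diag([2.0351547047663248, 1.3777514072524932, 0.40167945862498966]) @ [[0.85, -0.43, 0.30], [0.08, 0.67, 0.74], [0.52, 0.61, -0.60]]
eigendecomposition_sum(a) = [[(-0.1+0.8j), -0.20-0.34j, (-0.62+0.19j)], [(0.38+0.23j), (-0.22+0.03j), -0.04+0.36j], [0.77-0.10j, -0.27+0.27j, (0.33+0.52j)]] + [[-0.10-0.80j, (-0.2+0.34j), -0.62-0.19j],[0.38-0.23j, (-0.22-0.03j), (-0.04-0.36j)],[0.77+0.10j, (-0.27-0.27j), (0.33-0.52j)]] + [[(0.11-0j), -0.31-0.00j, (0.17-0j)],[(0.21-0j), -0.59-0.00j, 0.32-0.00j],[(-0.09+0j), (0.25+0j), -0.13+0.00j]]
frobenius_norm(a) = 2.49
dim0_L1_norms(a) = [2.52, 2.04, 1.84]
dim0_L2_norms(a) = [1.75, 1.29, 1.21]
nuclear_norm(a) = 3.81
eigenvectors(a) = [[(0.67+0j), (0.67-0j), -0.44+0.00j],[0.15-0.34j, (0.15+0.34j), (-0.83+0j)],[(-0.17-0.62j), -0.17+0.62j, (0.35+0j)]]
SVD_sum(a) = [[-0.07, 0.04, -0.03], [1.15, -0.58, 0.4], [1.3, -0.65, 0.45]] + [[-0.10,-0.85,-0.94], [-0.03,-0.29,-0.32], [0.02,0.21,0.23]] + [[0.08,0.09,-0.09], [-0.14,-0.17,0.16], [0.13,0.15,-0.15]]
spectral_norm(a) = 2.04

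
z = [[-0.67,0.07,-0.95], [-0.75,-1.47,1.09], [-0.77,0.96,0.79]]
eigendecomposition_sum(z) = [[0.22, -0.15, -0.48], [-0.24, 0.17, 0.54], [-0.53, 0.36, 1.17]] + [[-1.85, -1.35, -0.14], [0.91, 0.66, 0.07], [-1.11, -0.81, -0.08]] + [[0.96, 1.57, -0.33], [-1.41, -2.30, 0.48], [0.87, 1.41, -0.30]]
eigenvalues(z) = [1.55, -1.27, -1.63]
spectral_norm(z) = 2.02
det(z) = 3.22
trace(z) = -1.35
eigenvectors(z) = [[-0.35, 0.79, 0.50], [0.39, -0.39, -0.74], [0.85, 0.47, 0.45]]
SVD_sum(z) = [[0.14, 0.33, -0.3], [-0.58, -1.37, 1.27], [-0.02, -0.05, 0.04]] + [[0.09, -0.16, -0.13], [0.04, -0.07, -0.06], [-0.6, 1.02, 0.83]] + [[-0.90, -0.1, -0.52], [-0.21, -0.02, -0.12], [-0.15, -0.02, -0.09]]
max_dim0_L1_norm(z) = 2.83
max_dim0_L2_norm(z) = 1.76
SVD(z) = [[0.23, -0.15, -0.96], [-0.97, -0.07, -0.22], [-0.03, 0.99, -0.16]] @ diag([2.0157404996447235, 1.4703998619716443, 1.086790910895839]) @ [[0.3, 0.7, -0.65], [-0.41, 0.71, 0.57], [0.86, 0.10, 0.50]]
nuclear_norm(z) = 4.57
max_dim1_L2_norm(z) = 1.98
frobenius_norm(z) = 2.72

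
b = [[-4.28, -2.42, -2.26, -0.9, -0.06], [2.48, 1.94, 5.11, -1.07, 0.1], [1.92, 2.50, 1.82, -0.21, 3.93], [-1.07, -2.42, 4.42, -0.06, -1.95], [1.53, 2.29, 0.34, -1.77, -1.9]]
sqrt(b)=[[(0.87-0.18j), (2.53-0.79j), -0.96+0.53j, (-3.8+0.56j), -6.49+0.50j], [0.50+0.21j, (-1.32+0.91j), 3.12-0.61j, 2.08-0.64j, (2.79-0.57j)], [(-0.05+0.05j), -0.18+0.20j, (1.54-0.14j), (0.53-0.14j), (2.46-0.13j)], [0.32+0.18j, (-2.28+0.79j), 3.29-0.53j, 1.86-0.56j, -0.78-0.50j], [0.80-0.06j, 1.59-0.25j, (-0.74+0.17j), (-0.75+0.17j), (0.3+0.16j)]]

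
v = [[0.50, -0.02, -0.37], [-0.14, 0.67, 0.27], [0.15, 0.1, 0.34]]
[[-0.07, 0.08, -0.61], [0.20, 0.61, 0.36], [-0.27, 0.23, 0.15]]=v @[[-0.61, 0.38, -0.69], [0.43, 0.89, 0.11], [-0.66, 0.24, 0.71]]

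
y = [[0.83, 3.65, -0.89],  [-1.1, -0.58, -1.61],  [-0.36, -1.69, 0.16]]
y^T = [[0.83,-1.1,-0.36], [3.65,-0.58,-1.69], [-0.89,-1.61,0.16]]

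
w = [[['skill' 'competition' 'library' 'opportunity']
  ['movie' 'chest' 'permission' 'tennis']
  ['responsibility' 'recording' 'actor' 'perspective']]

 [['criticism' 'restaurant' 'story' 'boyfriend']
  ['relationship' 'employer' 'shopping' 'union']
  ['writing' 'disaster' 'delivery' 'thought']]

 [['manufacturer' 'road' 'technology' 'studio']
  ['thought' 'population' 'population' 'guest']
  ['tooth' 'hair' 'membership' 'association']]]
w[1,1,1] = 'employer'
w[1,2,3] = 'thought'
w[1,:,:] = [['criticism', 'restaurant', 'story', 'boyfriend'], ['relationship', 'employer', 'shopping', 'union'], ['writing', 'disaster', 'delivery', 'thought']]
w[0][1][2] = 'permission'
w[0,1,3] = 'tennis'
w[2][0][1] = 'road'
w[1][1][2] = 'shopping'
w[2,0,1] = 'road'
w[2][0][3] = 'studio'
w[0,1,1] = 'chest'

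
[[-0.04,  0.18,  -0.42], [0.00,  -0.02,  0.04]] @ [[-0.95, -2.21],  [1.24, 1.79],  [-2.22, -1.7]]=[[1.19, 1.12],[-0.11, -0.1]]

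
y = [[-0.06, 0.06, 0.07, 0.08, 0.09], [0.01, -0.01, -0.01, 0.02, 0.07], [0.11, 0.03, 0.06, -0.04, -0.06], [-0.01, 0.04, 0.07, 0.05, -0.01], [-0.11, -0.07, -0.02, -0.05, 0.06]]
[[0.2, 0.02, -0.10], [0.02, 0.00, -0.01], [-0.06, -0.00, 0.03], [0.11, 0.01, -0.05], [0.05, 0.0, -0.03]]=y@[[-0.79, -0.06, 0.39],[0.21, 0.02, -0.10],[1.02, 0.08, -0.51],[0.44, 0.04, -0.22],[0.42, 0.03, -0.21]]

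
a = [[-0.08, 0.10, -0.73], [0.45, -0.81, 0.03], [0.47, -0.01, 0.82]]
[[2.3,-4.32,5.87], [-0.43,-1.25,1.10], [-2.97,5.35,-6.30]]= a@[[-0.99, 0.74, 1.05], [-0.13, 2.18, -1.08], [-3.06, 6.13, -8.30]]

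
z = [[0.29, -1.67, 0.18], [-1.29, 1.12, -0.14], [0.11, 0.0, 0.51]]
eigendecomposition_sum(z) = [[0.82, -1.22, 0.18], [-0.95, 1.41, -0.21], [0.05, -0.08, 0.01]] + [[-0.52, -0.45, 0.02], [-0.35, -0.30, 0.02], [0.04, 0.04, -0.00]] + [[-0.0,-0.00,-0.03], [0.0,0.00,0.06], [0.01,0.04,0.5]]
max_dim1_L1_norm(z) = 2.55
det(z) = -0.93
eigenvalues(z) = [2.24, -0.82, 0.5]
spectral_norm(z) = 2.28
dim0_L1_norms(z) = [1.69, 2.79, 0.83]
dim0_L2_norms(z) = [1.33, 2.01, 0.56]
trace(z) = 1.92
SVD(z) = [[-0.70, -0.71, 0.08],[0.71, -0.69, 0.14],[-0.05, 0.15, 0.99]] @ diag([2.2810192864856718, 0.8134531149493397, 0.5009441530346627]) @ [[-0.49, 0.86, -0.11], [0.86, 0.5, 0.06], [-0.11, 0.07, 0.99]]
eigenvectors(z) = [[0.65, -0.83, -0.05], [-0.76, -0.55, 0.11], [0.04, 0.07, 0.99]]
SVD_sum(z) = [[0.79, -1.38, 0.18], [-0.80, 1.40, -0.18], [0.05, -0.10, 0.01]] + [[-0.50, -0.29, -0.03], [-0.49, -0.28, -0.03], [0.11, 0.06, 0.01]] + [[-0.0, 0.00, 0.04],  [-0.01, 0.0, 0.07],  [-0.05, 0.03, 0.49]]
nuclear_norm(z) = 3.60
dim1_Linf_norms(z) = [1.67, 1.29, 0.51]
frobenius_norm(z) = 2.47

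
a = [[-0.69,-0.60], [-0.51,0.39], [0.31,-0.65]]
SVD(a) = [[0.71,0.67],[-0.33,0.61],[0.62,-0.43]] @ diag([0.967665822130683, 0.9113302676198951]) @ [[-0.13, -0.99], [-0.99, 0.13]]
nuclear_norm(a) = 1.88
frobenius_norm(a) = 1.33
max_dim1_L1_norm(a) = 1.29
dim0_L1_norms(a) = [1.51, 1.64]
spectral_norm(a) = 0.97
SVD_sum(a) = [[-0.09, -0.68], [0.04, 0.32], [-0.08, -0.60]] + [[-0.60, 0.08], [-0.55, 0.07], [0.39, -0.05]]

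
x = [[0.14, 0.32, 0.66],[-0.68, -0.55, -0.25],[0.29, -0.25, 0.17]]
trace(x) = -0.24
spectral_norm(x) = 1.08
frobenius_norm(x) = 1.25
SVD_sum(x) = [[0.39, 0.35, 0.36], [-0.53, -0.48, -0.49], [0.08, 0.07, 0.08]] + [[-0.24, -0.05, 0.31], [-0.17, -0.04, 0.22], [0.01, 0.0, -0.01]] + [[-0.01,0.02,-0.01], [0.02,-0.04,0.01], [0.20,-0.33,0.10]]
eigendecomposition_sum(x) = [[-0.04+0.23j, (0.17+0.19j), 0.16-0.07j], [(-0.25-0.14j), -0.28+0.12j, (0.02+0.21j)], [0.02-0.15j, -0.12-0.12j, -0.11+0.05j]] + [[-0.04-0.23j, (0.17-0.19j), 0.16+0.07j],[(-0.25+0.14j), (-0.28-0.12j), (0.02-0.21j)],[0.02+0.15j, -0.12+0.12j, -0.11-0.05j]] + [[(0.22+0j), -0.01+0.00j, 0.34+0.00j], [(-0.18-0j), (0.01-0j), (-0.28-0j)], [(0.25+0j), -0.01+0.00j, (0.38+0j)]]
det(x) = 0.21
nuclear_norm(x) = 1.96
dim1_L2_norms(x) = [0.75, 0.91, 0.42]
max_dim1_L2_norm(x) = 0.91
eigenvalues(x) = [(-0.43+0.4j), (-0.43-0.4j), (0.61+0j)]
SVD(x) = [[-0.59,-0.81,-0.05],[0.8,-0.59,0.12],[-0.13,0.03,0.99]] @ diag([1.0793475357836197, 0.4857690458348328, 0.3994212451867632]) @ [[-0.61, -0.55, -0.56], [0.61, 0.12, -0.78], [0.50, -0.82, 0.26]]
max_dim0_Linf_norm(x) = 0.68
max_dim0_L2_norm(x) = 0.75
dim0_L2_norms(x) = [0.75, 0.68, 0.73]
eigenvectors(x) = [[(0.18+0.55j), 0.18-0.55j, 0.58+0.00j], [(-0.71+0j), -0.71-0.00j, (-0.48+0j)], [(-0.14-0.36j), (-0.14+0.36j), (0.65+0j)]]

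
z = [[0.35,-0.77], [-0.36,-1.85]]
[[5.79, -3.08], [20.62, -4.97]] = z@ [[-5.59, -2.02], [-10.06, 3.08]]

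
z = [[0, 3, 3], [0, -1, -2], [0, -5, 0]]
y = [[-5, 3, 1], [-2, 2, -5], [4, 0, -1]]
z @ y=[[6, 6, -18], [-6, -2, 7], [10, -10, 25]]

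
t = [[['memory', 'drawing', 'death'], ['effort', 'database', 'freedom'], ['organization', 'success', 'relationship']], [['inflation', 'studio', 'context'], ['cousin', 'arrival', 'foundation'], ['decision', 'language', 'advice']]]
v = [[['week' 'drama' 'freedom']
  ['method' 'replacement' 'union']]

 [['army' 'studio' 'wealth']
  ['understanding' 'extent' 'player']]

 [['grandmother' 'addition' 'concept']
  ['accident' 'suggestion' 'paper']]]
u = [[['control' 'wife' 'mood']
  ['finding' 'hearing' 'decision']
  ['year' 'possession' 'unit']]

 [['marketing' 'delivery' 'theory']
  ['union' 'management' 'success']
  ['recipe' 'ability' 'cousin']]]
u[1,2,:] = ['recipe', 'ability', 'cousin']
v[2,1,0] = 'accident'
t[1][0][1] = 'studio'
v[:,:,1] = [['drama', 'replacement'], ['studio', 'extent'], ['addition', 'suggestion']]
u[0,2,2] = 'unit'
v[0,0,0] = 'week'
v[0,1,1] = 'replacement'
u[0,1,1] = 'hearing'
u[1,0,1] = 'delivery'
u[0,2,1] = 'possession'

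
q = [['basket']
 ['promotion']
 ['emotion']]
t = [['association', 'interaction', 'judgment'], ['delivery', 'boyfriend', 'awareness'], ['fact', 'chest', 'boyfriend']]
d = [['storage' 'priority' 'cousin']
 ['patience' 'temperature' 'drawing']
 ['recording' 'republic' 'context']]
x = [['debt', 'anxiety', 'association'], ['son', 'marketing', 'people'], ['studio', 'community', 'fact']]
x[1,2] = 'people'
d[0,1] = 'priority'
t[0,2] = 'judgment'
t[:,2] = ['judgment', 'awareness', 'boyfriend']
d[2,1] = 'republic'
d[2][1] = 'republic'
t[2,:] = ['fact', 'chest', 'boyfriend']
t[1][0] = 'delivery'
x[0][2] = 'association'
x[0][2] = 'association'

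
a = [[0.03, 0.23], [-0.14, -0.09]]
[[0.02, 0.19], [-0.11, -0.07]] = a @ [[0.78, -0.02], [-0.02, 0.84]]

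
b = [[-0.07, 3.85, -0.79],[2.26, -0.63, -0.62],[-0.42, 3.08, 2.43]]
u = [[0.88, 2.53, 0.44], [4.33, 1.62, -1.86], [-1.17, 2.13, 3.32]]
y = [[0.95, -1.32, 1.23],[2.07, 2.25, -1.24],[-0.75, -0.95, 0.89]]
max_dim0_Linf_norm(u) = 4.33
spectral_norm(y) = 3.73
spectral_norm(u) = 5.49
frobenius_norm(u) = 7.01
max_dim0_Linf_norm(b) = 3.85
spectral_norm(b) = 5.15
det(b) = -25.46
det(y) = 1.64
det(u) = -17.75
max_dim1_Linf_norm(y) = 2.25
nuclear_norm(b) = 9.65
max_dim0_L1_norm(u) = 6.38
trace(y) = 4.09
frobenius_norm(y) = 4.16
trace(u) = 5.82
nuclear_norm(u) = 10.54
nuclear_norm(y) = 5.79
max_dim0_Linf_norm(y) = 2.25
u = b + y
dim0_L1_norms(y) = [3.77, 4.52, 3.36]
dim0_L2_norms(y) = [2.4, 2.78, 1.96]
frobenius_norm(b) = 6.08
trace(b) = 1.73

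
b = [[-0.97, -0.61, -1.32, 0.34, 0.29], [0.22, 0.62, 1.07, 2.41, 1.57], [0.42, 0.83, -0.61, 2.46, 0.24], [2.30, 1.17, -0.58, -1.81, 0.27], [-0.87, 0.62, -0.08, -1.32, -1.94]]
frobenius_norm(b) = 6.12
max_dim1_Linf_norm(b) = 2.46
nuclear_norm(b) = 11.90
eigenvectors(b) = [[(0.36+0j),(-0.12+0.49j),(-0.12-0.49j),(-0.41+0j),0.26+0.00j], [-0.84+0.00j,(0.16-0.26j),(0.16+0.26j),-0.39+0.00j,-0.36+0.00j], [(-0.32+0j),(0.54+0j),(0.54-0j),-0.38+0.00j,0.48+0.00j], [(-0.01+0j),0.08+0.38j,(0.08-0.38j),(0.61+0j),(-0.28+0j)], [(-0.24+0j),-0.30-0.36j,(-0.3+0.36j),0.41+0.00j,0.70+0.00j]]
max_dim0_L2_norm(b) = 4.12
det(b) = 26.84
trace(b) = -4.71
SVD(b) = [[-0.06, -0.33, 0.35, -0.69, -0.53], [-0.66, 0.21, -0.26, 0.30, -0.61], [-0.49, 0.12, 0.79, 0.15, 0.31], [0.36, 0.86, 0.22, -0.14, -0.25], [0.44, -0.31, 0.37, 0.63, -0.42]] @ diag([4.518432787810047, 3.169113328399391, 1.8468863265615616, 1.8067460122142207, 0.5617522567043165]) @ [[0.04, -0.02, -0.12, -0.9, -0.42], [0.84, 0.39, 0.04, -0.14, 0.34], [0.06, 0.41, -0.75, 0.3, -0.42], [-0.04, 0.53, 0.65, 0.15, -0.53], [0.54, -0.62, 0.08, 0.26, -0.5]]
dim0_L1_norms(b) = [4.78, 3.85, 3.66, 8.34, 4.31]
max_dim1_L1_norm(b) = 6.13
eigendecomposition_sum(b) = [[(-0.29+0j), (-0.61+0j), (-0.02-0j), -0.36-0.00j, (-0.34-0j)], [0.67-0.00j, 1.43-0.00j, (0.04+0j), (0.85+0j), (0.8+0j)], [(0.25-0j), (0.54-0j), 0.02+0.00j, (0.32+0j), 0.30+0.00j], [0.01-0.00j, (0.02-0j), 0j, 0.01+0.00j, (0.01+0j)], [0.19-0.00j, 0.41-0.00j, 0.01+0.00j, (0.24+0j), 0.23+0.00j]] + [[0.20+0.72j,(0.2+0.31j),(-0.52-0.17j),(-0.24+0.45j),0.28+0.19j],[0.02-0.44j,-0.06-0.21j,0.26+0.19j,(0.22-0.21j),(-0.13-0.16j)],[0.69-0.39j,(0.27-0.29j),-0.05+0.58j,(0.52+0.14j),0.13-0.34j],[0.38+0.43j,(0.25+0.15j),(-0.42+0.05j),(-0.02+0.39j),0.26+0.04j],[-0.65-0.24j,(-0.34-0.02j),0.41-0.29j,-0.20-0.43j,(-0.3+0.11j)]] + [[0.20-0.72j, 0.20-0.31j, (-0.52+0.17j), (-0.24-0.45j), 0.28-0.19j], [0.02+0.44j, -0.06+0.21j, 0.26-0.19j, (0.22+0.21j), -0.13+0.16j], [(0.69+0.39j), (0.27+0.29j), (-0.05-0.58j), (0.52-0.14j), 0.13+0.34j], [0.38-0.43j, 0.25-0.15j, (-0.42-0.05j), (-0.02-0.39j), 0.26-0.04j], [(-0.65+0.24j), -0.34+0.02j, 0.41+0.29j, -0.20+0.43j, (-0.3-0.11j)]] + [[(-0.86-0j), (-0.54+0j), 0.06-0.00j, 1.19-0.00j, (0.47-0j)],[-0.82-0.00j, -0.51+0.00j, (0.05-0j), 1.12-0.00j, (0.45-0j)],[(-0.79-0j), -0.49+0.00j, 0.05-0.00j, 1.09-0.00j, (0.43-0j)],[(1.28+0j), (0.8-0j), (-0.08+0j), -1.77+0.00j, -0.70+0.00j],[(0.86+0j), (0.54-0j), -0.06+0.00j, -1.18+0.00j, (-0.47+0j)]] + [[(-0.23-0j),0.13+0.00j,-0.32-0.00j,(0.01-0j),-0.41-0.00j],  [(0.33+0j),(-0.19-0j),0.45+0.00j,-0.01+0.00j,0.57+0.00j],  [(-0.42-0j),0.25+0.00j,-0.58-0.00j,0.01-0.00j,-0.74-0.00j],  [(0.25+0j),-0.15-0.00j,0.34+0.00j,-0.01+0.00j,(0.44+0j)],  [(-0.63-0j),(0.36+0j),-0.86-0.00j,0.02-0.00j,(-1.1-0j)]]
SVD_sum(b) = [[-0.01, 0.01, 0.04, 0.26, 0.12], [-0.11, 0.05, 0.37, 2.65, 1.25], [-0.08, 0.04, 0.28, 2.00, 0.94], [0.06, -0.03, -0.2, -1.47, -0.7], [0.07, -0.04, -0.25, -1.77, -0.84]] + [[-0.88, -0.41, -0.04, 0.15, -0.36], [0.56, 0.26, 0.02, -0.09, 0.23], [0.33, 0.16, 0.01, -0.06, 0.14], [2.28, 1.07, 0.10, -0.38, 0.94], [-0.81, -0.38, -0.04, 0.14, -0.33]] + [[0.04, 0.27, -0.49, 0.19, -0.28], [-0.03, -0.20, 0.36, -0.14, 0.2], [0.09, 0.6, -1.09, 0.43, -0.61], [0.02, 0.17, -0.3, 0.12, -0.17], [0.04, 0.29, -0.52, 0.20, -0.29]] + [[0.05, -0.66, -0.80, -0.18, 0.66],[-0.02, 0.29, 0.35, 0.08, -0.28],[-0.01, 0.14, 0.17, 0.04, -0.14],[0.01, -0.13, -0.16, -0.04, 0.13],[-0.04, 0.6, 0.73, 0.17, -0.60]] + [[-0.16, 0.19, -0.02, -0.08, 0.15],[-0.18, 0.21, -0.03, -0.09, 0.17],[0.09, -0.11, 0.01, 0.05, -0.09],[-0.08, 0.09, -0.01, -0.04, 0.07],[-0.13, 0.15, -0.02, -0.06, 0.12]]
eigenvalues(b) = [(1.4+0j), (-0.22+1.58j), (-0.22-1.58j), (-3.56+0j), (-2.11+0j)]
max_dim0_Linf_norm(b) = 2.46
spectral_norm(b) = 4.52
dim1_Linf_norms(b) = [1.32, 2.41, 2.46, 2.3, 1.94]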